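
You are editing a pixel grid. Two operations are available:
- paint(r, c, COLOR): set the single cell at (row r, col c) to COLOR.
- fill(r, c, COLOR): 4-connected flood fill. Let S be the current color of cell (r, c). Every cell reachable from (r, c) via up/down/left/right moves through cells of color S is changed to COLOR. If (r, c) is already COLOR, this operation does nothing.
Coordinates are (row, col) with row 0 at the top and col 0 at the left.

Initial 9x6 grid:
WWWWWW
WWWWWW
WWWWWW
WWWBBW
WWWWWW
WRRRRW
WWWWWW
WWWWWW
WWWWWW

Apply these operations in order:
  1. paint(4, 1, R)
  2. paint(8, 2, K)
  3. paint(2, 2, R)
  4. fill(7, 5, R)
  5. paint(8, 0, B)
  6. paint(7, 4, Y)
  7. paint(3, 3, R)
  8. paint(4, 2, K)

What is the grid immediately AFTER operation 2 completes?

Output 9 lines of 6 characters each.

After op 1 paint(4,1,R):
WWWWWW
WWWWWW
WWWWWW
WWWBBW
WRWWWW
WRRRRW
WWWWWW
WWWWWW
WWWWWW
After op 2 paint(8,2,K):
WWWWWW
WWWWWW
WWWWWW
WWWBBW
WRWWWW
WRRRRW
WWWWWW
WWWWWW
WWKWWW

Answer: WWWWWW
WWWWWW
WWWWWW
WWWBBW
WRWWWW
WRRRRW
WWWWWW
WWWWWW
WWKWWW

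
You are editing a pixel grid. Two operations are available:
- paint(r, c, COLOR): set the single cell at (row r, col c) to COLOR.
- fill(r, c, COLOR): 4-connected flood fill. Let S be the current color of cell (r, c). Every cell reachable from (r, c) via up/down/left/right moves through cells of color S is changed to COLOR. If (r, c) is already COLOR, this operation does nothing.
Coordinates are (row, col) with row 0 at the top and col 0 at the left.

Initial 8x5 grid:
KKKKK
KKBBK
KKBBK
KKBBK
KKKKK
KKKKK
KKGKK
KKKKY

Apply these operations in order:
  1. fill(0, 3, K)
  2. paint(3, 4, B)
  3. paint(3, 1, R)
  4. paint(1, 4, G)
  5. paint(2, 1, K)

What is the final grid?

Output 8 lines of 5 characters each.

After op 1 fill(0,3,K) [0 cells changed]:
KKKKK
KKBBK
KKBBK
KKBBK
KKKKK
KKKKK
KKGKK
KKKKY
After op 2 paint(3,4,B):
KKKKK
KKBBK
KKBBK
KKBBB
KKKKK
KKKKK
KKGKK
KKKKY
After op 3 paint(3,1,R):
KKKKK
KKBBK
KKBBK
KRBBB
KKKKK
KKKKK
KKGKK
KKKKY
After op 4 paint(1,4,G):
KKKKK
KKBBG
KKBBK
KRBBB
KKKKK
KKKKK
KKGKK
KKKKY
After op 5 paint(2,1,K):
KKKKK
KKBBG
KKBBK
KRBBB
KKKKK
KKKKK
KKGKK
KKKKY

Answer: KKKKK
KKBBG
KKBBK
KRBBB
KKKKK
KKKKK
KKGKK
KKKKY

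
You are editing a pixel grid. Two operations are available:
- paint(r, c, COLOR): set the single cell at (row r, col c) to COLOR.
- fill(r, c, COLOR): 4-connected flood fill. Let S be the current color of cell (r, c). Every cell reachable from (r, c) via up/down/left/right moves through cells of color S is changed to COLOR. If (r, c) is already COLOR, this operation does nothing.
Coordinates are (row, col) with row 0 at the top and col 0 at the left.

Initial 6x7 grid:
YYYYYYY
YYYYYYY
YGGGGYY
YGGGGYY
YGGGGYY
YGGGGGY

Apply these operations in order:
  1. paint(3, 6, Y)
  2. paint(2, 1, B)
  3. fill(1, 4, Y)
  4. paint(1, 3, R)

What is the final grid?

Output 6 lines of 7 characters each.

After op 1 paint(3,6,Y):
YYYYYYY
YYYYYYY
YGGGGYY
YGGGGYY
YGGGGYY
YGGGGGY
After op 2 paint(2,1,B):
YYYYYYY
YYYYYYY
YBGGGYY
YGGGGYY
YGGGGYY
YGGGGGY
After op 3 fill(1,4,Y) [0 cells changed]:
YYYYYYY
YYYYYYY
YBGGGYY
YGGGGYY
YGGGGYY
YGGGGGY
After op 4 paint(1,3,R):
YYYYYYY
YYYRYYY
YBGGGYY
YGGGGYY
YGGGGYY
YGGGGGY

Answer: YYYYYYY
YYYRYYY
YBGGGYY
YGGGGYY
YGGGGYY
YGGGGGY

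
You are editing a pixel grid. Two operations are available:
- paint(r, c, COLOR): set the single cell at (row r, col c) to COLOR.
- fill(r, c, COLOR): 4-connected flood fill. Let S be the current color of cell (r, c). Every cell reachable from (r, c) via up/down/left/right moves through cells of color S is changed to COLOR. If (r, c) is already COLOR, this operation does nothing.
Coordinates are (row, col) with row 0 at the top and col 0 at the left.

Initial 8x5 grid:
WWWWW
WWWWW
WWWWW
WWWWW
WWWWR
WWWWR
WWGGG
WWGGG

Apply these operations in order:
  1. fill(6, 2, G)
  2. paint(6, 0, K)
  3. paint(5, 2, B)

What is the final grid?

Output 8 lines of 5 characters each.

After op 1 fill(6,2,G) [0 cells changed]:
WWWWW
WWWWW
WWWWW
WWWWW
WWWWR
WWWWR
WWGGG
WWGGG
After op 2 paint(6,0,K):
WWWWW
WWWWW
WWWWW
WWWWW
WWWWR
WWWWR
KWGGG
WWGGG
After op 3 paint(5,2,B):
WWWWW
WWWWW
WWWWW
WWWWW
WWWWR
WWBWR
KWGGG
WWGGG

Answer: WWWWW
WWWWW
WWWWW
WWWWW
WWWWR
WWBWR
KWGGG
WWGGG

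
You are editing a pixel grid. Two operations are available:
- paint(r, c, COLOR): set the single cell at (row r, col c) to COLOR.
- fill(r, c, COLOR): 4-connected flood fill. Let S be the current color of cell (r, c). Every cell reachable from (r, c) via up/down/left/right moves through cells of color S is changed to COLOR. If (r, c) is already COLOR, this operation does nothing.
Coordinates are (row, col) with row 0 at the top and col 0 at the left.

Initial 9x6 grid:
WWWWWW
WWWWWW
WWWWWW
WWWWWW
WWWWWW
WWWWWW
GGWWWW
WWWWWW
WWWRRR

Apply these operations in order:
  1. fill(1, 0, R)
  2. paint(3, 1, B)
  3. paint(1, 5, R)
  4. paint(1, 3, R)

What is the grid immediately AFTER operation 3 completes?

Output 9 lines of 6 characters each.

After op 1 fill(1,0,R) [49 cells changed]:
RRRRRR
RRRRRR
RRRRRR
RRRRRR
RRRRRR
RRRRRR
GGRRRR
RRRRRR
RRRRRR
After op 2 paint(3,1,B):
RRRRRR
RRRRRR
RRRRRR
RBRRRR
RRRRRR
RRRRRR
GGRRRR
RRRRRR
RRRRRR
After op 3 paint(1,5,R):
RRRRRR
RRRRRR
RRRRRR
RBRRRR
RRRRRR
RRRRRR
GGRRRR
RRRRRR
RRRRRR

Answer: RRRRRR
RRRRRR
RRRRRR
RBRRRR
RRRRRR
RRRRRR
GGRRRR
RRRRRR
RRRRRR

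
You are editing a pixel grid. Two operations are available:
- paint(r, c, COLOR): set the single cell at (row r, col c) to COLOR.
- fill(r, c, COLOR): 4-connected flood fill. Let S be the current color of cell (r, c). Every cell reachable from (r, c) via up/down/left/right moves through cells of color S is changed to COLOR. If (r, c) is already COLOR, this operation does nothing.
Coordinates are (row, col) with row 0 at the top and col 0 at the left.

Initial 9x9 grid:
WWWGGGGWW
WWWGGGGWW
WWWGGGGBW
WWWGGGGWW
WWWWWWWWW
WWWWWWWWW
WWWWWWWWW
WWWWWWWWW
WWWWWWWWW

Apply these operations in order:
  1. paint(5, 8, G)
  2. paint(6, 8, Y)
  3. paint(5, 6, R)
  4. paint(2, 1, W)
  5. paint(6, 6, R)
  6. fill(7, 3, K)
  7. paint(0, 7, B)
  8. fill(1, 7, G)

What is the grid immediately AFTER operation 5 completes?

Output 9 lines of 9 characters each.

Answer: WWWGGGGWW
WWWGGGGWW
WWWGGGGBW
WWWGGGGWW
WWWWWWWWW
WWWWWWRWG
WWWWWWRWY
WWWWWWWWW
WWWWWWWWW

Derivation:
After op 1 paint(5,8,G):
WWWGGGGWW
WWWGGGGWW
WWWGGGGBW
WWWGGGGWW
WWWWWWWWW
WWWWWWWWG
WWWWWWWWW
WWWWWWWWW
WWWWWWWWW
After op 2 paint(6,8,Y):
WWWGGGGWW
WWWGGGGWW
WWWGGGGBW
WWWGGGGWW
WWWWWWWWW
WWWWWWWWG
WWWWWWWWY
WWWWWWWWW
WWWWWWWWW
After op 3 paint(5,6,R):
WWWGGGGWW
WWWGGGGWW
WWWGGGGBW
WWWGGGGWW
WWWWWWWWW
WWWWWWRWG
WWWWWWWWY
WWWWWWWWW
WWWWWWWWW
After op 4 paint(2,1,W):
WWWGGGGWW
WWWGGGGWW
WWWGGGGBW
WWWGGGGWW
WWWWWWWWW
WWWWWWRWG
WWWWWWWWY
WWWWWWWWW
WWWWWWWWW
After op 5 paint(6,6,R):
WWWGGGGWW
WWWGGGGWW
WWWGGGGBW
WWWGGGGWW
WWWWWWWWW
WWWWWWRWG
WWWWWWRWY
WWWWWWWWW
WWWWWWWWW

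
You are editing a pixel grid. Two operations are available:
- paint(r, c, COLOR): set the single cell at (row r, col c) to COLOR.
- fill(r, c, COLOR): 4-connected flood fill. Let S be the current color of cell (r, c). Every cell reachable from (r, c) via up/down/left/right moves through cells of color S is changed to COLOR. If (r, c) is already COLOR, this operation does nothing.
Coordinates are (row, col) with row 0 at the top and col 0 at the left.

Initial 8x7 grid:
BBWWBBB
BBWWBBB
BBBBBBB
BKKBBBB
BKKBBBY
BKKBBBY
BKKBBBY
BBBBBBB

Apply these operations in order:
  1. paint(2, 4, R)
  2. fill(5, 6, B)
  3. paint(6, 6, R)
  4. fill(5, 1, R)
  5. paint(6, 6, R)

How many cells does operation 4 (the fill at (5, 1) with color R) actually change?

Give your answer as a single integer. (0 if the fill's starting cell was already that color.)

After op 1 paint(2,4,R):
BBWWBBB
BBWWBBB
BBBBRBB
BKKBBBB
BKKBBBY
BKKBBBY
BKKBBBY
BBBBBBB
After op 2 fill(5,6,B) [3 cells changed]:
BBWWBBB
BBWWBBB
BBBBRBB
BKKBBBB
BKKBBBB
BKKBBBB
BKKBBBB
BBBBBBB
After op 3 paint(6,6,R):
BBWWBBB
BBWWBBB
BBBBRBB
BKKBBBB
BKKBBBB
BKKBBBB
BKKBBBR
BBBBBBB
After op 4 fill(5,1,R) [8 cells changed]:
BBWWBBB
BBWWBBB
BBBBRBB
BRRBBBB
BRRBBBB
BRRBBBB
BRRBBBR
BBBBBBB

Answer: 8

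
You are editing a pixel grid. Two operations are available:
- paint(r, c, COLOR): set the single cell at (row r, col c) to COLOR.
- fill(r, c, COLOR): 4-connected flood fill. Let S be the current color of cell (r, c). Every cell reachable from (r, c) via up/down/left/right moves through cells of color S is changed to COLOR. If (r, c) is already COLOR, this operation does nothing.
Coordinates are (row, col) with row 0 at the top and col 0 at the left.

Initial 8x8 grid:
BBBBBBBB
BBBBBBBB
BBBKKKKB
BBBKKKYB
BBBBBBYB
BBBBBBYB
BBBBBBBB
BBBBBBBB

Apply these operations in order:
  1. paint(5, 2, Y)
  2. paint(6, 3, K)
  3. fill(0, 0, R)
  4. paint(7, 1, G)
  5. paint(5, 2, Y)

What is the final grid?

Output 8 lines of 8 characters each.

After op 1 paint(5,2,Y):
BBBBBBBB
BBBBBBBB
BBBKKKKB
BBBKKKYB
BBBBBBYB
BBYBBBYB
BBBBBBBB
BBBBBBBB
After op 2 paint(6,3,K):
BBBBBBBB
BBBBBBBB
BBBKKKKB
BBBKKKYB
BBBBBBYB
BBYBBBYB
BBBKBBBB
BBBBBBBB
After op 3 fill(0,0,R) [52 cells changed]:
RRRRRRRR
RRRRRRRR
RRRKKKKR
RRRKKKYR
RRRRRRYR
RRYRRRYR
RRRKRRRR
RRRRRRRR
After op 4 paint(7,1,G):
RRRRRRRR
RRRRRRRR
RRRKKKKR
RRRKKKYR
RRRRRRYR
RRYRRRYR
RRRKRRRR
RGRRRRRR
After op 5 paint(5,2,Y):
RRRRRRRR
RRRRRRRR
RRRKKKKR
RRRKKKYR
RRRRRRYR
RRYRRRYR
RRRKRRRR
RGRRRRRR

Answer: RRRRRRRR
RRRRRRRR
RRRKKKKR
RRRKKKYR
RRRRRRYR
RRYRRRYR
RRRKRRRR
RGRRRRRR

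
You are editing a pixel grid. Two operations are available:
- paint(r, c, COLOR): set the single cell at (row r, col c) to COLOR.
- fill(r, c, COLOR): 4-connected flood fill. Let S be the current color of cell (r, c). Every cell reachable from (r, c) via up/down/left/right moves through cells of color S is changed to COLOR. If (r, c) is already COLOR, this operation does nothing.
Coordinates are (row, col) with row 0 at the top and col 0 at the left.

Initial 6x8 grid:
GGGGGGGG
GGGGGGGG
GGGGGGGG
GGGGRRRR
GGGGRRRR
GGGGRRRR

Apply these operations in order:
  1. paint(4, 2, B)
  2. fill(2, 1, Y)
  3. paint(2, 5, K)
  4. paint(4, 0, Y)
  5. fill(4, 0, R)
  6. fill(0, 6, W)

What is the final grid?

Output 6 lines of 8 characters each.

After op 1 paint(4,2,B):
GGGGGGGG
GGGGGGGG
GGGGGGGG
GGGGRRRR
GGBGRRRR
GGGGRRRR
After op 2 fill(2,1,Y) [35 cells changed]:
YYYYYYYY
YYYYYYYY
YYYYYYYY
YYYYRRRR
YYBYRRRR
YYYYRRRR
After op 3 paint(2,5,K):
YYYYYYYY
YYYYYYYY
YYYYYKYY
YYYYRRRR
YYBYRRRR
YYYYRRRR
After op 4 paint(4,0,Y):
YYYYYYYY
YYYYYYYY
YYYYYKYY
YYYYRRRR
YYBYRRRR
YYYYRRRR
After op 5 fill(4,0,R) [34 cells changed]:
RRRRRRRR
RRRRRRRR
RRRRRKRR
RRRRRRRR
RRBRRRRR
RRRRRRRR
After op 6 fill(0,6,W) [46 cells changed]:
WWWWWWWW
WWWWWWWW
WWWWWKWW
WWWWWWWW
WWBWWWWW
WWWWWWWW

Answer: WWWWWWWW
WWWWWWWW
WWWWWKWW
WWWWWWWW
WWBWWWWW
WWWWWWWW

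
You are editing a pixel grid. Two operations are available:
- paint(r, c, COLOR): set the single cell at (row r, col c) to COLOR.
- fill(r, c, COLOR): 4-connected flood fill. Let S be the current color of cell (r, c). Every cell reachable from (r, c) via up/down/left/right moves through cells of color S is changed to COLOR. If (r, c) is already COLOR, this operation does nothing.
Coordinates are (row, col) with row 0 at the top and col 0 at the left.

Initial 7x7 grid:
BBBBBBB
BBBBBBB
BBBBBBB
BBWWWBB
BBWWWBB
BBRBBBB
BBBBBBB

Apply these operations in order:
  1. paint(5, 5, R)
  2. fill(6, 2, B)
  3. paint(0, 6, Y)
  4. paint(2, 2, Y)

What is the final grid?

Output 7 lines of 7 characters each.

Answer: BBBBBBY
BBBBBBB
BBYBBBB
BBWWWBB
BBWWWBB
BBRBBRB
BBBBBBB

Derivation:
After op 1 paint(5,5,R):
BBBBBBB
BBBBBBB
BBBBBBB
BBWWWBB
BBWWWBB
BBRBBRB
BBBBBBB
After op 2 fill(6,2,B) [0 cells changed]:
BBBBBBB
BBBBBBB
BBBBBBB
BBWWWBB
BBWWWBB
BBRBBRB
BBBBBBB
After op 3 paint(0,6,Y):
BBBBBBY
BBBBBBB
BBBBBBB
BBWWWBB
BBWWWBB
BBRBBRB
BBBBBBB
After op 4 paint(2,2,Y):
BBBBBBY
BBBBBBB
BBYBBBB
BBWWWBB
BBWWWBB
BBRBBRB
BBBBBBB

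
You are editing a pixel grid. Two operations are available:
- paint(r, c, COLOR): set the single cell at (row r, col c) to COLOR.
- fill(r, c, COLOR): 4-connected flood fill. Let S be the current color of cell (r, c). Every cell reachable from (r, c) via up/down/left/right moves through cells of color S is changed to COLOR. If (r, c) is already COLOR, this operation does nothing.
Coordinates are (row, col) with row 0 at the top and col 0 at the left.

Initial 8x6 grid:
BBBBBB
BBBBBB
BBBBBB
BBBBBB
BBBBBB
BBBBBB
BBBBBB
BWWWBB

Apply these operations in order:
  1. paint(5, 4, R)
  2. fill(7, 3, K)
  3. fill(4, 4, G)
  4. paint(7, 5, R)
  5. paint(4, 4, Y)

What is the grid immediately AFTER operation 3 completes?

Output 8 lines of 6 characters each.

After op 1 paint(5,4,R):
BBBBBB
BBBBBB
BBBBBB
BBBBBB
BBBBBB
BBBBRB
BBBBBB
BWWWBB
After op 2 fill(7,3,K) [3 cells changed]:
BBBBBB
BBBBBB
BBBBBB
BBBBBB
BBBBBB
BBBBRB
BBBBBB
BKKKBB
After op 3 fill(4,4,G) [44 cells changed]:
GGGGGG
GGGGGG
GGGGGG
GGGGGG
GGGGGG
GGGGRG
GGGGGG
GKKKGG

Answer: GGGGGG
GGGGGG
GGGGGG
GGGGGG
GGGGGG
GGGGRG
GGGGGG
GKKKGG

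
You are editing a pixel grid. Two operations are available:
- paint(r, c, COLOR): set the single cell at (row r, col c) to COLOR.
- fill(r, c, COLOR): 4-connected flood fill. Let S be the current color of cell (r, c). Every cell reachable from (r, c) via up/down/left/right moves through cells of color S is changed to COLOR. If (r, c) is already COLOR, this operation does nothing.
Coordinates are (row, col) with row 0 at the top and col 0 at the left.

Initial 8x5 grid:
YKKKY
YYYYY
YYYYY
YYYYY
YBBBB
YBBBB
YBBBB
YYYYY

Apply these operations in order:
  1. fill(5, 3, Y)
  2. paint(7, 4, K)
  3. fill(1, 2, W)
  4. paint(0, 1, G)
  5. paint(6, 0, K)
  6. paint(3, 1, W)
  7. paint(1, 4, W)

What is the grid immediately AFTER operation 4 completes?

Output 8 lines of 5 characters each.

After op 1 fill(5,3,Y) [12 cells changed]:
YKKKY
YYYYY
YYYYY
YYYYY
YYYYY
YYYYY
YYYYY
YYYYY
After op 2 paint(7,4,K):
YKKKY
YYYYY
YYYYY
YYYYY
YYYYY
YYYYY
YYYYY
YYYYK
After op 3 fill(1,2,W) [36 cells changed]:
WKKKW
WWWWW
WWWWW
WWWWW
WWWWW
WWWWW
WWWWW
WWWWK
After op 4 paint(0,1,G):
WGKKW
WWWWW
WWWWW
WWWWW
WWWWW
WWWWW
WWWWW
WWWWK

Answer: WGKKW
WWWWW
WWWWW
WWWWW
WWWWW
WWWWW
WWWWW
WWWWK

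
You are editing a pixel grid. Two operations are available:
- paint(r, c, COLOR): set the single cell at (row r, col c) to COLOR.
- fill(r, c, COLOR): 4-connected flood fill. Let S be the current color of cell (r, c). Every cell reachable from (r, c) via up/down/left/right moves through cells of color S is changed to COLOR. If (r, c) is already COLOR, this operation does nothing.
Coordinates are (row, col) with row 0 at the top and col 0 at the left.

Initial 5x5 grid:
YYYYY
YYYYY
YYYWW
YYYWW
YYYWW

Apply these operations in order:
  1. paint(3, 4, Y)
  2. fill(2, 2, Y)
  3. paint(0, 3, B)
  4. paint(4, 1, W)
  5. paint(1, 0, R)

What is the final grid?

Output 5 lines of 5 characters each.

After op 1 paint(3,4,Y):
YYYYY
YYYYY
YYYWW
YYYWY
YYYWW
After op 2 fill(2,2,Y) [0 cells changed]:
YYYYY
YYYYY
YYYWW
YYYWY
YYYWW
After op 3 paint(0,3,B):
YYYBY
YYYYY
YYYWW
YYYWY
YYYWW
After op 4 paint(4,1,W):
YYYBY
YYYYY
YYYWW
YYYWY
YWYWW
After op 5 paint(1,0,R):
YYYBY
RYYYY
YYYWW
YYYWY
YWYWW

Answer: YYYBY
RYYYY
YYYWW
YYYWY
YWYWW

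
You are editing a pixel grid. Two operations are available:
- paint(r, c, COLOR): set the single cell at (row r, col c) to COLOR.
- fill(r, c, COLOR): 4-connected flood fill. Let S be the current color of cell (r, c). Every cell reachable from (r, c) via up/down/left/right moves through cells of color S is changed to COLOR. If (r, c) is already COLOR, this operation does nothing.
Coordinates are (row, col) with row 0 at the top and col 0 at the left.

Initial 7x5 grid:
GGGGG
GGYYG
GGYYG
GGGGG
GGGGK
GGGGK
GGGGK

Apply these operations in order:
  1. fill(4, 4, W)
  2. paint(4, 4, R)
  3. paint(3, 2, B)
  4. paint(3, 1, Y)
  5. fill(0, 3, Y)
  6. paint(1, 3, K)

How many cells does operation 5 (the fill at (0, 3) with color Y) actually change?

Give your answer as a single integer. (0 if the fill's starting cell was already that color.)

Answer: 26

Derivation:
After op 1 fill(4,4,W) [3 cells changed]:
GGGGG
GGYYG
GGYYG
GGGGG
GGGGW
GGGGW
GGGGW
After op 2 paint(4,4,R):
GGGGG
GGYYG
GGYYG
GGGGG
GGGGR
GGGGW
GGGGW
After op 3 paint(3,2,B):
GGGGG
GGYYG
GGYYG
GGBGG
GGGGR
GGGGW
GGGGW
After op 4 paint(3,1,Y):
GGGGG
GGYYG
GGYYG
GYBGG
GGGGR
GGGGW
GGGGW
After op 5 fill(0,3,Y) [26 cells changed]:
YYYYY
YYYYY
YYYYY
YYBYY
YYYYR
YYYYW
YYYYW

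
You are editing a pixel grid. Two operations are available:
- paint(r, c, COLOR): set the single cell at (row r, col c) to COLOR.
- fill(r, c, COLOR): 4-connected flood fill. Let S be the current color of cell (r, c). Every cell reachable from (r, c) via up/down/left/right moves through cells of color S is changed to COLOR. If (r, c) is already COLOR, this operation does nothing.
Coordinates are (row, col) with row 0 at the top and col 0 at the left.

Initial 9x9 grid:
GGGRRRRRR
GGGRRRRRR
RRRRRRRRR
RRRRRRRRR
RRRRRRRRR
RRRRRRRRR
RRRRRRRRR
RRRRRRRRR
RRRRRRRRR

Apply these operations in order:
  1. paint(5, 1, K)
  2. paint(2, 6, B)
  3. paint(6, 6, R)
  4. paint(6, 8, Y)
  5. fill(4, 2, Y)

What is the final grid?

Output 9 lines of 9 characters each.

After op 1 paint(5,1,K):
GGGRRRRRR
GGGRRRRRR
RRRRRRRRR
RRRRRRRRR
RRRRRRRRR
RKRRRRRRR
RRRRRRRRR
RRRRRRRRR
RRRRRRRRR
After op 2 paint(2,6,B):
GGGRRRRRR
GGGRRRRRR
RRRRRRBRR
RRRRRRRRR
RRRRRRRRR
RKRRRRRRR
RRRRRRRRR
RRRRRRRRR
RRRRRRRRR
After op 3 paint(6,6,R):
GGGRRRRRR
GGGRRRRRR
RRRRRRBRR
RRRRRRRRR
RRRRRRRRR
RKRRRRRRR
RRRRRRRRR
RRRRRRRRR
RRRRRRRRR
After op 4 paint(6,8,Y):
GGGRRRRRR
GGGRRRRRR
RRRRRRBRR
RRRRRRRRR
RRRRRRRRR
RKRRRRRRR
RRRRRRRRY
RRRRRRRRR
RRRRRRRRR
After op 5 fill(4,2,Y) [72 cells changed]:
GGGYYYYYY
GGGYYYYYY
YYYYYYBYY
YYYYYYYYY
YYYYYYYYY
YKYYYYYYY
YYYYYYYYY
YYYYYYYYY
YYYYYYYYY

Answer: GGGYYYYYY
GGGYYYYYY
YYYYYYBYY
YYYYYYYYY
YYYYYYYYY
YKYYYYYYY
YYYYYYYYY
YYYYYYYYY
YYYYYYYYY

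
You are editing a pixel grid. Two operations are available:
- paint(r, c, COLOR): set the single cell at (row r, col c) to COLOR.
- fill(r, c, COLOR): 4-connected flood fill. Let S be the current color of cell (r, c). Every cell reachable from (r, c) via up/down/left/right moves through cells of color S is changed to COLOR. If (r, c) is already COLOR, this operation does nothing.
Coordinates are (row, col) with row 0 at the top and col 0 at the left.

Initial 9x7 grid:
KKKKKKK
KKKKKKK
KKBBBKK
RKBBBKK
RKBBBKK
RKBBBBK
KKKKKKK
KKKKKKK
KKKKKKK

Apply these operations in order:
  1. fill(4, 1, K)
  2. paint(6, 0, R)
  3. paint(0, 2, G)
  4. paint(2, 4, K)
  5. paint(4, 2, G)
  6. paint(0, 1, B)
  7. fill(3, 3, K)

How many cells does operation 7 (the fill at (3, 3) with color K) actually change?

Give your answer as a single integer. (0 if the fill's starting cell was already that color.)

After op 1 fill(4,1,K) [0 cells changed]:
KKKKKKK
KKKKKKK
KKBBBKK
RKBBBKK
RKBBBKK
RKBBBBK
KKKKKKK
KKKKKKK
KKKKKKK
After op 2 paint(6,0,R):
KKKKKKK
KKKKKKK
KKBBBKK
RKBBBKK
RKBBBKK
RKBBBBK
RKKKKKK
KKKKKKK
KKKKKKK
After op 3 paint(0,2,G):
KKGKKKK
KKKKKKK
KKBBBKK
RKBBBKK
RKBBBKK
RKBBBBK
RKKKKKK
KKKKKKK
KKKKKKK
After op 4 paint(2,4,K):
KKGKKKK
KKKKKKK
KKBBKKK
RKBBBKK
RKBBBKK
RKBBBBK
RKKKKKK
KKKKKKK
KKKKKKK
After op 5 paint(4,2,G):
KKGKKKK
KKKKKKK
KKBBKKK
RKBBBKK
RKGBBKK
RKBBBBK
RKKKKKK
KKKKKKK
KKKKKKK
After op 6 paint(0,1,B):
KBGKKKK
KKKKKKK
KKBBKKK
RKBBBKK
RKGBBKK
RKBBBBK
RKKKKKK
KKKKKKK
KKKKKKK
After op 7 fill(3,3,K) [11 cells changed]:
KBGKKKK
KKKKKKK
KKKKKKK
RKKKKKK
RKGKKKK
RKKKKKK
RKKKKKK
KKKKKKK
KKKKKKK

Answer: 11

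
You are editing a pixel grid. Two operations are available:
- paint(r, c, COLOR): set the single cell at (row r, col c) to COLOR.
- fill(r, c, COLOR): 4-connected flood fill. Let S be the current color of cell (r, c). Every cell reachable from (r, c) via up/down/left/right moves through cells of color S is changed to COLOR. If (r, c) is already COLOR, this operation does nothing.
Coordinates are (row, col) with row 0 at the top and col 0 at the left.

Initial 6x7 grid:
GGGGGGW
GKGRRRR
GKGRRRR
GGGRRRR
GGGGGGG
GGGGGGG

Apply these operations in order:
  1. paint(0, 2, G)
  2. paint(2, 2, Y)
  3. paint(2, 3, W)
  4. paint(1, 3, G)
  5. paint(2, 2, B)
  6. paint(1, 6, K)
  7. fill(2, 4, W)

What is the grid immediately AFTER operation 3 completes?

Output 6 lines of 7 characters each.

Answer: GGGGGGW
GKGRRRR
GKYWRRR
GGGRRRR
GGGGGGG
GGGGGGG

Derivation:
After op 1 paint(0,2,G):
GGGGGGW
GKGRRRR
GKGRRRR
GGGRRRR
GGGGGGG
GGGGGGG
After op 2 paint(2,2,Y):
GGGGGGW
GKGRRRR
GKYRRRR
GGGRRRR
GGGGGGG
GGGGGGG
After op 3 paint(2,3,W):
GGGGGGW
GKGRRRR
GKYWRRR
GGGRRRR
GGGGGGG
GGGGGGG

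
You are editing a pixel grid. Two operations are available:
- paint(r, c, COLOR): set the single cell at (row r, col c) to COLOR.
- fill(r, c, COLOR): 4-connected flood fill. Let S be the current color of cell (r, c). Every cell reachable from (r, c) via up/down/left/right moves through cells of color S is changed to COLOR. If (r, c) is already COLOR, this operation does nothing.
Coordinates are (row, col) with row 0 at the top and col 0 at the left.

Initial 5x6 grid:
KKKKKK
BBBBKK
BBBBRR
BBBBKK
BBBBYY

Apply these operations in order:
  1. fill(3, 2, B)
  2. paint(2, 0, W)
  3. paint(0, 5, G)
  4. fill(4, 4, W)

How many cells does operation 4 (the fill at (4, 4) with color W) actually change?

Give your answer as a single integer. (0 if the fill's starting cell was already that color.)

After op 1 fill(3,2,B) [0 cells changed]:
KKKKKK
BBBBKK
BBBBRR
BBBBKK
BBBBYY
After op 2 paint(2,0,W):
KKKKKK
BBBBKK
WBBBRR
BBBBKK
BBBBYY
After op 3 paint(0,5,G):
KKKKKG
BBBBKK
WBBBRR
BBBBKK
BBBBYY
After op 4 fill(4,4,W) [2 cells changed]:
KKKKKG
BBBBKK
WBBBRR
BBBBKK
BBBBWW

Answer: 2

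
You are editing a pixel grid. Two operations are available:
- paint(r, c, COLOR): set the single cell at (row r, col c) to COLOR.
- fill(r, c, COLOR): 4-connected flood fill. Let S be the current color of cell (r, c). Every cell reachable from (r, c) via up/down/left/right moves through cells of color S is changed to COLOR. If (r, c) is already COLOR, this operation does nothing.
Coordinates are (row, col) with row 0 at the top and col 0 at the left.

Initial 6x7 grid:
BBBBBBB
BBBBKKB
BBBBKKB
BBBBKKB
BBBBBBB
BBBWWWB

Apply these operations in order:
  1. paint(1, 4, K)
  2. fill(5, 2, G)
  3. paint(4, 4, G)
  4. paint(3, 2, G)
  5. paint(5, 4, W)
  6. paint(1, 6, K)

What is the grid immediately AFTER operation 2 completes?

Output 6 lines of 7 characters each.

After op 1 paint(1,4,K):
BBBBBBB
BBBBKKB
BBBBKKB
BBBBKKB
BBBBBBB
BBBWWWB
After op 2 fill(5,2,G) [33 cells changed]:
GGGGGGG
GGGGKKG
GGGGKKG
GGGGKKG
GGGGGGG
GGGWWWG

Answer: GGGGGGG
GGGGKKG
GGGGKKG
GGGGKKG
GGGGGGG
GGGWWWG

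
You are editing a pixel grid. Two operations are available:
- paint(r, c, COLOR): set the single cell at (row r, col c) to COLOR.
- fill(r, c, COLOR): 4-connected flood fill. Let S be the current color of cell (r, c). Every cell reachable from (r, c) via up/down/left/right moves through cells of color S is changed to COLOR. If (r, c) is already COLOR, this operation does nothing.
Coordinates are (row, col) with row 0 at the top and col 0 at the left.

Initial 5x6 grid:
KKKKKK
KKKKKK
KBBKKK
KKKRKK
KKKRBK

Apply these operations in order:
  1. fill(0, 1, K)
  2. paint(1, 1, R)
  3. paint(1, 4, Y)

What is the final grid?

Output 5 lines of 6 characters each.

After op 1 fill(0,1,K) [0 cells changed]:
KKKKKK
KKKKKK
KBBKKK
KKKRKK
KKKRBK
After op 2 paint(1,1,R):
KKKKKK
KRKKKK
KBBKKK
KKKRKK
KKKRBK
After op 3 paint(1,4,Y):
KKKKKK
KRKKYK
KBBKKK
KKKRKK
KKKRBK

Answer: KKKKKK
KRKKYK
KBBKKK
KKKRKK
KKKRBK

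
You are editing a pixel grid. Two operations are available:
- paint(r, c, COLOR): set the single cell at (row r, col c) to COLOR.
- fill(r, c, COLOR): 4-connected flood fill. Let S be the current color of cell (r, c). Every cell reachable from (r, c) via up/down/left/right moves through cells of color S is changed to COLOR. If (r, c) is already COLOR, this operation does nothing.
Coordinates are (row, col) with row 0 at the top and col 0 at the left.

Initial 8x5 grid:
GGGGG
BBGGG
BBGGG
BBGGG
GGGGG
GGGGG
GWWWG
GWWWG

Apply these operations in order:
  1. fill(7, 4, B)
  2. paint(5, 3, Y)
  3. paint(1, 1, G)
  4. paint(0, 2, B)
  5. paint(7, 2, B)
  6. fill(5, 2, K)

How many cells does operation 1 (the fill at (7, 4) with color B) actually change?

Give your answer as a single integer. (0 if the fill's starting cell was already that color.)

After op 1 fill(7,4,B) [28 cells changed]:
BBBBB
BBBBB
BBBBB
BBBBB
BBBBB
BBBBB
BWWWB
BWWWB

Answer: 28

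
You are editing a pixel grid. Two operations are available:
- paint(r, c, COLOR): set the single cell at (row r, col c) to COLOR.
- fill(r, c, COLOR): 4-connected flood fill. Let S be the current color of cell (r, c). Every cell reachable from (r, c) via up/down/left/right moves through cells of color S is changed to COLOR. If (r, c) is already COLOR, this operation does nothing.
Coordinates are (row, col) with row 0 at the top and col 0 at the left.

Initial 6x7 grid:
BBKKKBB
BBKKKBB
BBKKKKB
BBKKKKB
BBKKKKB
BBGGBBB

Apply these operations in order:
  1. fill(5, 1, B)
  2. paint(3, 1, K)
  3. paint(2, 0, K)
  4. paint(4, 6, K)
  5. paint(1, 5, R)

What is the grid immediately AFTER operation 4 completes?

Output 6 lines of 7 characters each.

Answer: BBKKKBB
BBKKKBB
KBKKKKB
BKKKKKB
BBKKKKK
BBGGBBB

Derivation:
After op 1 fill(5,1,B) [0 cells changed]:
BBKKKBB
BBKKKBB
BBKKKKB
BBKKKKB
BBKKKKB
BBGGBBB
After op 2 paint(3,1,K):
BBKKKBB
BBKKKBB
BBKKKKB
BKKKKKB
BBKKKKB
BBGGBBB
After op 3 paint(2,0,K):
BBKKKBB
BBKKKBB
KBKKKKB
BKKKKKB
BBKKKKB
BBGGBBB
After op 4 paint(4,6,K):
BBKKKBB
BBKKKBB
KBKKKKB
BKKKKKB
BBKKKKK
BBGGBBB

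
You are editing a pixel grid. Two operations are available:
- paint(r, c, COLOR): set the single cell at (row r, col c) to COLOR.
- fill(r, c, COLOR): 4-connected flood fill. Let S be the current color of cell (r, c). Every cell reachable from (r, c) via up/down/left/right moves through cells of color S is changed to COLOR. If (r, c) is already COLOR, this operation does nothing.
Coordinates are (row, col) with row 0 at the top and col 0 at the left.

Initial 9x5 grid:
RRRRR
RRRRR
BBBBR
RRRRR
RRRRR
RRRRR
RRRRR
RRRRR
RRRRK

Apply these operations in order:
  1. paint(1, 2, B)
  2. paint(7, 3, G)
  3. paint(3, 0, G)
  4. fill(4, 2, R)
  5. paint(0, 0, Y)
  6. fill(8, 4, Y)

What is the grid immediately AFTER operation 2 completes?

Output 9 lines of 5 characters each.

After op 1 paint(1,2,B):
RRRRR
RRBRR
BBBBR
RRRRR
RRRRR
RRRRR
RRRRR
RRRRR
RRRRK
After op 2 paint(7,3,G):
RRRRR
RRBRR
BBBBR
RRRRR
RRRRR
RRRRR
RRRRR
RRRGR
RRRRK

Answer: RRRRR
RRBRR
BBBBR
RRRRR
RRRRR
RRRRR
RRRRR
RRRGR
RRRRK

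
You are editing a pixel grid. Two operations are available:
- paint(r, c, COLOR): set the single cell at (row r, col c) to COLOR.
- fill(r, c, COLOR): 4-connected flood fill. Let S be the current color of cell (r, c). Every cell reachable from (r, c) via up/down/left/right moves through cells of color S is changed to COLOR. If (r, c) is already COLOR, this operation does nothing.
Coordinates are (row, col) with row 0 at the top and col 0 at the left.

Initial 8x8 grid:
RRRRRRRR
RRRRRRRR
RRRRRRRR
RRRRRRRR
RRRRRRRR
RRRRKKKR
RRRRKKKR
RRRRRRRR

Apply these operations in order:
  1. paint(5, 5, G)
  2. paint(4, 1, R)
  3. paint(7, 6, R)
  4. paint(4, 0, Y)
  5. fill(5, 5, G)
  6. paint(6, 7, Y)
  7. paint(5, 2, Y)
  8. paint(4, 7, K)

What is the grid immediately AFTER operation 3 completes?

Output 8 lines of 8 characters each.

Answer: RRRRRRRR
RRRRRRRR
RRRRRRRR
RRRRRRRR
RRRRRRRR
RRRRKGKR
RRRRKKKR
RRRRRRRR

Derivation:
After op 1 paint(5,5,G):
RRRRRRRR
RRRRRRRR
RRRRRRRR
RRRRRRRR
RRRRRRRR
RRRRKGKR
RRRRKKKR
RRRRRRRR
After op 2 paint(4,1,R):
RRRRRRRR
RRRRRRRR
RRRRRRRR
RRRRRRRR
RRRRRRRR
RRRRKGKR
RRRRKKKR
RRRRRRRR
After op 3 paint(7,6,R):
RRRRRRRR
RRRRRRRR
RRRRRRRR
RRRRRRRR
RRRRRRRR
RRRRKGKR
RRRRKKKR
RRRRRRRR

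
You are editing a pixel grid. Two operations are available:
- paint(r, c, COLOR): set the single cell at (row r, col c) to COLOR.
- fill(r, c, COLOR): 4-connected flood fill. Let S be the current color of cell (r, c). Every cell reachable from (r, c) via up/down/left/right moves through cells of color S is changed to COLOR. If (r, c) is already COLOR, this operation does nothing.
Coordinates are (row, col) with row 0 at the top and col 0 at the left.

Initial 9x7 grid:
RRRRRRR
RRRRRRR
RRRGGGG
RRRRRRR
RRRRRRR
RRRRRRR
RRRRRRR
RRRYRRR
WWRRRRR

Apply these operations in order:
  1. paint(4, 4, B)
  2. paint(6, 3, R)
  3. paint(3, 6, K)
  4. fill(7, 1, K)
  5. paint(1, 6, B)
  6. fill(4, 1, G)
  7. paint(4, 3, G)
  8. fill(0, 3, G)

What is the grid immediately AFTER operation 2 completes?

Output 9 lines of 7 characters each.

Answer: RRRRRRR
RRRRRRR
RRRGGGG
RRRRRRR
RRRRBRR
RRRRRRR
RRRRRRR
RRRYRRR
WWRRRRR

Derivation:
After op 1 paint(4,4,B):
RRRRRRR
RRRRRRR
RRRGGGG
RRRRRRR
RRRRBRR
RRRRRRR
RRRRRRR
RRRYRRR
WWRRRRR
After op 2 paint(6,3,R):
RRRRRRR
RRRRRRR
RRRGGGG
RRRRRRR
RRRRBRR
RRRRRRR
RRRRRRR
RRRYRRR
WWRRRRR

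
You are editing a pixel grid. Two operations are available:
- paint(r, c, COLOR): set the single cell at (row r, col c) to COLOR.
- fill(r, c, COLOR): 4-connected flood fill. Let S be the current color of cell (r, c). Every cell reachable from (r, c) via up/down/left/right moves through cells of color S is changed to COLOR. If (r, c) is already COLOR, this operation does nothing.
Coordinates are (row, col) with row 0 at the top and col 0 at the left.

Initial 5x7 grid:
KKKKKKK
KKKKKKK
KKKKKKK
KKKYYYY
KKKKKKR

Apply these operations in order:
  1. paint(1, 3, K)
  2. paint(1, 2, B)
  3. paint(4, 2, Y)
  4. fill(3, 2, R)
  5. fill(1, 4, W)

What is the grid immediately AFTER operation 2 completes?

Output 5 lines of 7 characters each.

Answer: KKKKKKK
KKBKKKK
KKKKKKK
KKKYYYY
KKKKKKR

Derivation:
After op 1 paint(1,3,K):
KKKKKKK
KKKKKKK
KKKKKKK
KKKYYYY
KKKKKKR
After op 2 paint(1,2,B):
KKKKKKK
KKBKKKK
KKKKKKK
KKKYYYY
KKKKKKR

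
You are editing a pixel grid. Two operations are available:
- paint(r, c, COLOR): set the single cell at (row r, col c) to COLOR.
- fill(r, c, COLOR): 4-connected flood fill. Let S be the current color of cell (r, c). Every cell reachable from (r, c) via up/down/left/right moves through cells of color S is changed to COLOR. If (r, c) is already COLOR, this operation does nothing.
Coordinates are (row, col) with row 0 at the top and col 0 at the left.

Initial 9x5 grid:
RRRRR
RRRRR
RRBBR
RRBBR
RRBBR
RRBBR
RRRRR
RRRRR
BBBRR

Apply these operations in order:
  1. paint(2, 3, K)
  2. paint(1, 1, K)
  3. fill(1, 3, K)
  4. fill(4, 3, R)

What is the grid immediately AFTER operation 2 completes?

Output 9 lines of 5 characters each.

Answer: RRRRR
RKRRR
RRBKR
RRBBR
RRBBR
RRBBR
RRRRR
RRRRR
BBBRR

Derivation:
After op 1 paint(2,3,K):
RRRRR
RRRRR
RRBKR
RRBBR
RRBBR
RRBBR
RRRRR
RRRRR
BBBRR
After op 2 paint(1,1,K):
RRRRR
RKRRR
RRBKR
RRBBR
RRBBR
RRBBR
RRRRR
RRRRR
BBBRR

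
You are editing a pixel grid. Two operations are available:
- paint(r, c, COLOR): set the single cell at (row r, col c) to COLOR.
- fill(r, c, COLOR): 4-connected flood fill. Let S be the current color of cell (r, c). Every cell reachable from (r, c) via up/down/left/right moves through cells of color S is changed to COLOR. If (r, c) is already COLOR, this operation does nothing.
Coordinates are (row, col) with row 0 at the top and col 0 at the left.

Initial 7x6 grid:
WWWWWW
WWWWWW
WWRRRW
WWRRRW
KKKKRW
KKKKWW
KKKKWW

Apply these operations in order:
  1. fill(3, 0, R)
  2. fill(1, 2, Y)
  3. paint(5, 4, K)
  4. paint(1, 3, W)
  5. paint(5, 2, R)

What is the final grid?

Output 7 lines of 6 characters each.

After op 1 fill(3,0,R) [23 cells changed]:
RRRRRR
RRRRRR
RRRRRR
RRRRRR
KKKKRR
KKKKRR
KKKKRR
After op 2 fill(1,2,Y) [30 cells changed]:
YYYYYY
YYYYYY
YYYYYY
YYYYYY
KKKKYY
KKKKYY
KKKKYY
After op 3 paint(5,4,K):
YYYYYY
YYYYYY
YYYYYY
YYYYYY
KKKKYY
KKKKKY
KKKKYY
After op 4 paint(1,3,W):
YYYYYY
YYYWYY
YYYYYY
YYYYYY
KKKKYY
KKKKKY
KKKKYY
After op 5 paint(5,2,R):
YYYYYY
YYYWYY
YYYYYY
YYYYYY
KKKKYY
KKRKKY
KKKKYY

Answer: YYYYYY
YYYWYY
YYYYYY
YYYYYY
KKKKYY
KKRKKY
KKKKYY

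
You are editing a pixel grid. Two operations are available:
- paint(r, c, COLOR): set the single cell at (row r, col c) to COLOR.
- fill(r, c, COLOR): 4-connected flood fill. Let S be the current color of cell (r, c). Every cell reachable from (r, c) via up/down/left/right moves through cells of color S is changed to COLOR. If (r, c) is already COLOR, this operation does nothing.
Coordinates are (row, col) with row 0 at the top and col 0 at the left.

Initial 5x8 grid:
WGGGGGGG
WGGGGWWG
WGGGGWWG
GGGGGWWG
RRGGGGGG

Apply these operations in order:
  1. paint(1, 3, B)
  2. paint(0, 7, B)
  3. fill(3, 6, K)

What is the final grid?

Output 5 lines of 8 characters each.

Answer: WGGGGGGB
WGGBGKKG
WGGGGKKG
GGGGGKKG
RRGGGGGG

Derivation:
After op 1 paint(1,3,B):
WGGGGGGG
WGGBGWWG
WGGGGWWG
GGGGGWWG
RRGGGGGG
After op 2 paint(0,7,B):
WGGGGGGB
WGGBGWWG
WGGGGWWG
GGGGGWWG
RRGGGGGG
After op 3 fill(3,6,K) [6 cells changed]:
WGGGGGGB
WGGBGKKG
WGGGGKKG
GGGGGKKG
RRGGGGGG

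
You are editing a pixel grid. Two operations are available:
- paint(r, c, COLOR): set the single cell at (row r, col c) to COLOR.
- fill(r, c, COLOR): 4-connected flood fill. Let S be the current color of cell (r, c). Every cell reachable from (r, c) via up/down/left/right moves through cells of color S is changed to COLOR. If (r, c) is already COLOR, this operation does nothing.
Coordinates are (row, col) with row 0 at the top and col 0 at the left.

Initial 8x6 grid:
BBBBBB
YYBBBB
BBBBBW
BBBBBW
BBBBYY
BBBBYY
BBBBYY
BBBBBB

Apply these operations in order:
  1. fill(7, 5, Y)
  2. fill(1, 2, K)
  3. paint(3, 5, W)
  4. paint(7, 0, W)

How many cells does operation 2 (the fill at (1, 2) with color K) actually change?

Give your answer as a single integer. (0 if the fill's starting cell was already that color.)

Answer: 46

Derivation:
After op 1 fill(7,5,Y) [38 cells changed]:
YYYYYY
YYYYYY
YYYYYW
YYYYYW
YYYYYY
YYYYYY
YYYYYY
YYYYYY
After op 2 fill(1,2,K) [46 cells changed]:
KKKKKK
KKKKKK
KKKKKW
KKKKKW
KKKKKK
KKKKKK
KKKKKK
KKKKKK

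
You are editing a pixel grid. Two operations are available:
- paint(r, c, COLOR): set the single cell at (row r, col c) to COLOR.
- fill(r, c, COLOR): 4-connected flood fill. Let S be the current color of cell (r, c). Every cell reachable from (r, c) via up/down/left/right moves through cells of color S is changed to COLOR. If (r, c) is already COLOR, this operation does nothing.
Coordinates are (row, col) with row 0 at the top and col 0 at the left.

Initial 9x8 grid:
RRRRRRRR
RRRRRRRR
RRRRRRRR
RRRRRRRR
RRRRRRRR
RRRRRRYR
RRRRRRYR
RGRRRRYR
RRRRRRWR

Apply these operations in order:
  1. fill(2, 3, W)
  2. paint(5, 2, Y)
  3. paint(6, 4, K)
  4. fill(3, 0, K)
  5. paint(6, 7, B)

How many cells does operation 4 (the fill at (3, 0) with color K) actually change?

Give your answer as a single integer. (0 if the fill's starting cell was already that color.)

Answer: 66

Derivation:
After op 1 fill(2,3,W) [67 cells changed]:
WWWWWWWW
WWWWWWWW
WWWWWWWW
WWWWWWWW
WWWWWWWW
WWWWWWYW
WWWWWWYW
WGWWWWYW
WWWWWWWW
After op 2 paint(5,2,Y):
WWWWWWWW
WWWWWWWW
WWWWWWWW
WWWWWWWW
WWWWWWWW
WWYWWWYW
WWWWWWYW
WGWWWWYW
WWWWWWWW
After op 3 paint(6,4,K):
WWWWWWWW
WWWWWWWW
WWWWWWWW
WWWWWWWW
WWWWWWWW
WWYWWWYW
WWWWKWYW
WGWWWWYW
WWWWWWWW
After op 4 fill(3,0,K) [66 cells changed]:
KKKKKKKK
KKKKKKKK
KKKKKKKK
KKKKKKKK
KKKKKKKK
KKYKKKYK
KKKKKKYK
KGKKKKYK
KKKKKKKK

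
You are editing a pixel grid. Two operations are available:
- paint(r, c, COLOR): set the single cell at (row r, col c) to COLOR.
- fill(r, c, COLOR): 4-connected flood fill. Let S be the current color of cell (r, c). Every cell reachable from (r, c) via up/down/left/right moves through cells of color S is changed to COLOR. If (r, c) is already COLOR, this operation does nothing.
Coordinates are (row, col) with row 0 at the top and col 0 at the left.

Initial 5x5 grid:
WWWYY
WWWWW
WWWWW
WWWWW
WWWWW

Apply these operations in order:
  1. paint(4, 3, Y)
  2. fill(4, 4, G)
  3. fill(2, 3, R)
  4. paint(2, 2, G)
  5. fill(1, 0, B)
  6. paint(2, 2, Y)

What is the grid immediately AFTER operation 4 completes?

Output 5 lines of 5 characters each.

Answer: RRRYY
RRRRR
RRGRR
RRRRR
RRRYR

Derivation:
After op 1 paint(4,3,Y):
WWWYY
WWWWW
WWWWW
WWWWW
WWWYW
After op 2 fill(4,4,G) [22 cells changed]:
GGGYY
GGGGG
GGGGG
GGGGG
GGGYG
After op 3 fill(2,3,R) [22 cells changed]:
RRRYY
RRRRR
RRRRR
RRRRR
RRRYR
After op 4 paint(2,2,G):
RRRYY
RRRRR
RRGRR
RRRRR
RRRYR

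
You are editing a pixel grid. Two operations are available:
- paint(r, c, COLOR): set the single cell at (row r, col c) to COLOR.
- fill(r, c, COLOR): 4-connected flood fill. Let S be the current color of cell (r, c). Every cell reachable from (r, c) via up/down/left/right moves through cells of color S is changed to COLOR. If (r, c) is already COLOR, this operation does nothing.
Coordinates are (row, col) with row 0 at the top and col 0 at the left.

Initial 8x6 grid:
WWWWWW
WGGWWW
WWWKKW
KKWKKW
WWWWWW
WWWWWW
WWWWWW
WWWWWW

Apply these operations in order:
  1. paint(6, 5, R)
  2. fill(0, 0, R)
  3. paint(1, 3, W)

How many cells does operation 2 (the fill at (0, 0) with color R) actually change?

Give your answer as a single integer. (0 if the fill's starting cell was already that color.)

Answer: 39

Derivation:
After op 1 paint(6,5,R):
WWWWWW
WGGWWW
WWWKKW
KKWKKW
WWWWWW
WWWWWW
WWWWWR
WWWWWW
After op 2 fill(0,0,R) [39 cells changed]:
RRRRRR
RGGRRR
RRRKKR
KKRKKR
RRRRRR
RRRRRR
RRRRRR
RRRRRR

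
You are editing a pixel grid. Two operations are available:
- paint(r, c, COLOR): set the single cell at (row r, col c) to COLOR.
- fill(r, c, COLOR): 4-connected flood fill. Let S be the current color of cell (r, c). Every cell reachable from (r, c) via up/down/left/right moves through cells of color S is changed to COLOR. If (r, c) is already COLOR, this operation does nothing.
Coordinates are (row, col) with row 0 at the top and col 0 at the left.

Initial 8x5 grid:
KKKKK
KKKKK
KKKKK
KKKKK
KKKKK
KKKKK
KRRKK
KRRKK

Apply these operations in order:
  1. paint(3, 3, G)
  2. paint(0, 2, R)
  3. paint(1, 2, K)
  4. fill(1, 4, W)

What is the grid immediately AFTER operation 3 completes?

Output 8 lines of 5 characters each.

Answer: KKRKK
KKKKK
KKKKK
KKKGK
KKKKK
KKKKK
KRRKK
KRRKK

Derivation:
After op 1 paint(3,3,G):
KKKKK
KKKKK
KKKKK
KKKGK
KKKKK
KKKKK
KRRKK
KRRKK
After op 2 paint(0,2,R):
KKRKK
KKKKK
KKKKK
KKKGK
KKKKK
KKKKK
KRRKK
KRRKK
After op 3 paint(1,2,K):
KKRKK
KKKKK
KKKKK
KKKGK
KKKKK
KKKKK
KRRKK
KRRKK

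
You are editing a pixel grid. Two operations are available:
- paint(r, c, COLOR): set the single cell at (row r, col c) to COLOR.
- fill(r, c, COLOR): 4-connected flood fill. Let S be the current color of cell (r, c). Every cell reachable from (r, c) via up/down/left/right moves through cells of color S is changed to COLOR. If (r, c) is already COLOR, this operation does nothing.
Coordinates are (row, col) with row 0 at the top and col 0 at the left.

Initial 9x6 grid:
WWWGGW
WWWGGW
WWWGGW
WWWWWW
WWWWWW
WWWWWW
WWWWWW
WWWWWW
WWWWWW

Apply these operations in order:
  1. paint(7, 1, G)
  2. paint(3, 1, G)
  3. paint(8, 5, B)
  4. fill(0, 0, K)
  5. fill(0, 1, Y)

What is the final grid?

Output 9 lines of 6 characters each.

After op 1 paint(7,1,G):
WWWGGW
WWWGGW
WWWGGW
WWWWWW
WWWWWW
WWWWWW
WWWWWW
WGWWWW
WWWWWW
After op 2 paint(3,1,G):
WWWGGW
WWWGGW
WWWGGW
WGWWWW
WWWWWW
WWWWWW
WWWWWW
WGWWWW
WWWWWW
After op 3 paint(8,5,B):
WWWGGW
WWWGGW
WWWGGW
WGWWWW
WWWWWW
WWWWWW
WWWWWW
WGWWWW
WWWWWB
After op 4 fill(0,0,K) [45 cells changed]:
KKKGGK
KKKGGK
KKKGGK
KGKKKK
KKKKKK
KKKKKK
KKKKKK
KGKKKK
KKKKKB
After op 5 fill(0,1,Y) [45 cells changed]:
YYYGGY
YYYGGY
YYYGGY
YGYYYY
YYYYYY
YYYYYY
YYYYYY
YGYYYY
YYYYYB

Answer: YYYGGY
YYYGGY
YYYGGY
YGYYYY
YYYYYY
YYYYYY
YYYYYY
YGYYYY
YYYYYB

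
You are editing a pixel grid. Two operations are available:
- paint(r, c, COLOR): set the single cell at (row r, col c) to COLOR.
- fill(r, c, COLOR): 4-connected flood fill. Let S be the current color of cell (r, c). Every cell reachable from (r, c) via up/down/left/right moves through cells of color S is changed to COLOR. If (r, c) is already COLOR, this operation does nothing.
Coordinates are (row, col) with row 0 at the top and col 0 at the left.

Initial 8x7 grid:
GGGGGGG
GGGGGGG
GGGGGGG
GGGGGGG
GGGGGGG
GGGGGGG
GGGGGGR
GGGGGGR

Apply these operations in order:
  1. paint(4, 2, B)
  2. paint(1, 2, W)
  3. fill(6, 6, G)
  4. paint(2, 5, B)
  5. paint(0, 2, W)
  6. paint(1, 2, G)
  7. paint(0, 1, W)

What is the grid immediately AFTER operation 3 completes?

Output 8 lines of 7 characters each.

Answer: GGGGGGG
GGWGGGG
GGGGGGG
GGGGGGG
GGBGGGG
GGGGGGG
GGGGGGG
GGGGGGG

Derivation:
After op 1 paint(4,2,B):
GGGGGGG
GGGGGGG
GGGGGGG
GGGGGGG
GGBGGGG
GGGGGGG
GGGGGGR
GGGGGGR
After op 2 paint(1,2,W):
GGGGGGG
GGWGGGG
GGGGGGG
GGGGGGG
GGBGGGG
GGGGGGG
GGGGGGR
GGGGGGR
After op 3 fill(6,6,G) [2 cells changed]:
GGGGGGG
GGWGGGG
GGGGGGG
GGGGGGG
GGBGGGG
GGGGGGG
GGGGGGG
GGGGGGG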